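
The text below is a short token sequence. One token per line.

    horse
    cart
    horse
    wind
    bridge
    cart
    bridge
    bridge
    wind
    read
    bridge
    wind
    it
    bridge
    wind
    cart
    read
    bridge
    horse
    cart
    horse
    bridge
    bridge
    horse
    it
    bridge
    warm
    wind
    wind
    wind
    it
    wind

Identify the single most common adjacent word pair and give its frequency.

Bigram frequencies (highest first):
  bridge wind: 3
  horse cart: 2
  cart horse: 2
  bridge bridge: 2
  read bridge: 2
  wind it: 2
  … (15 more, each ≤ 2)

"bridge wind", 3 times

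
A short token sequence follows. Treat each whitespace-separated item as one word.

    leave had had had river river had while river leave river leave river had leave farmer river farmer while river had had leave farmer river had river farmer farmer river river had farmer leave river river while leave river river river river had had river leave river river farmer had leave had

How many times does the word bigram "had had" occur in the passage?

4

Scanning the 51 overlapping bigram windows for "had had":
  position 2–3: had had
  position 3–4: had had
  position 21–22: had had
  position 43–44: had had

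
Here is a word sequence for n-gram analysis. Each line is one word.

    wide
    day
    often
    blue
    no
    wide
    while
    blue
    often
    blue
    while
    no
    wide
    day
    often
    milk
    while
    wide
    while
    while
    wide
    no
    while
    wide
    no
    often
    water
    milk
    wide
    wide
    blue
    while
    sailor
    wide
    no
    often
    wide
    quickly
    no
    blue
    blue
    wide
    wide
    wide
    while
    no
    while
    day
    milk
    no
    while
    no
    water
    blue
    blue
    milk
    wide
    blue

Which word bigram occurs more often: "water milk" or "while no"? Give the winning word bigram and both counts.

"while no" (3 vs 1)

"water milk": 1 occurrence
"while no": 3 occurrences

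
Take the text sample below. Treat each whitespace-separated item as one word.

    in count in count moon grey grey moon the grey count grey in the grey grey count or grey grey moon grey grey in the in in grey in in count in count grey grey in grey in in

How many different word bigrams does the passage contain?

39 tokens → 38 bigram windows in total.
Repeated bigrams (each contributes count−1 duplicates):
  grey grey: 5
  grey in: 5
  in count: 4
  in in: 3
  count grey: 2
  count in: 2
  grey count: 2
  grey moon: 2
  … (4 more repeated)
21 duplicate windows → 38 − 21 = 17 distinct.

17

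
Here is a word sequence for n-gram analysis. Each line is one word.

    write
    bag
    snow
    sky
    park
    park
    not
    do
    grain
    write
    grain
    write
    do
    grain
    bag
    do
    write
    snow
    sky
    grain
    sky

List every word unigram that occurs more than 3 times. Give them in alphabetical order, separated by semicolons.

grain; write

Unigram counts meeting the condition (more than 3 times):
  grain: 4
  write: 4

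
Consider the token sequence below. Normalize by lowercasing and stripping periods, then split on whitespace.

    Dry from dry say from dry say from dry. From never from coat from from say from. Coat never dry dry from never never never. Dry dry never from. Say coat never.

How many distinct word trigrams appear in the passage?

25

32 tokens → 30 trigram windows in total.
Repeated trigrams (each contributes count−1 duplicates):
  dry from never: 2
  dry say from: 2
  from dry say: 2
  never dry dry: 2
  say from dry: 2
5 duplicate windows → 30 − 5 = 25 distinct.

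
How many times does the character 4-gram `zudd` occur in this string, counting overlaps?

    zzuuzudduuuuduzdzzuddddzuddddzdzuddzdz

4

Sliding a length-4 window over the 38 characters (35 positions):
  position 5–8: zudd
  position 18–21: zudd
  position 24–27: zudd
  position 32–35: zudd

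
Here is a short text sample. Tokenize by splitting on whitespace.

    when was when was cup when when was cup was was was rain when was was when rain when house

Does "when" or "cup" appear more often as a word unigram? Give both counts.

"when" (7 vs 2)

"when": 7 occurrences
"cup": 2 occurrences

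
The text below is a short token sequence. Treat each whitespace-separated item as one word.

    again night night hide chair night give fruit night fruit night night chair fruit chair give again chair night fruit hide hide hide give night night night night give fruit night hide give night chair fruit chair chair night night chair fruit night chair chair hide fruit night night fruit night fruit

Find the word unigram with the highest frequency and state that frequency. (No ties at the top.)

Unigram frequencies (highest first):
  night: 19
  chair: 10
  fruit: 10
  hide: 6
  give: 5
  again: 2

"night", 19 times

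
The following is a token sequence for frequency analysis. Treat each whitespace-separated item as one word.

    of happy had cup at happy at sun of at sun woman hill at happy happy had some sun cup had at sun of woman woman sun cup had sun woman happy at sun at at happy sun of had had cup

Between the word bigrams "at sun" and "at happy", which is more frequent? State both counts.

"at sun": 4 occurrences
"at happy": 3 occurrences

"at sun" (4 vs 3)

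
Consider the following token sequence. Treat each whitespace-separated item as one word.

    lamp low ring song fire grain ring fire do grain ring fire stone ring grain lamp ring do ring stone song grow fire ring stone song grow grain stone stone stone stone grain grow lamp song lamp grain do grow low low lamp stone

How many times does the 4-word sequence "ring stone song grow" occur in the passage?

2

Scanning the 41 overlapping 4-gram windows for "ring stone song grow":
  position 19–22: ring stone song grow
  position 24–27: ring stone song grow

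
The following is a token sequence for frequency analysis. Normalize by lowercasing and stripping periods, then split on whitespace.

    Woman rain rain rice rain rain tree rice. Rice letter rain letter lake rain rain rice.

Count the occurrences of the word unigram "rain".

Scanning the 16 tokens for "rain":
  position 2: rain
  position 3: rain
  position 5: rain
  position 6: rain
  position 11: rain
  position 14: rain
  position 15: rain

7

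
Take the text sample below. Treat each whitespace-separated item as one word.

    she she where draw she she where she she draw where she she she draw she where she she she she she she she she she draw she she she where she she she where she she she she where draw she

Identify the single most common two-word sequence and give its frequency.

"she she", 20 times

Bigram frequencies (highest first):
  she she: 20
  she where: 6
  where she: 5
  draw she: 4
  she draw: 3
  where draw: 2
  … (1 more, each ≤ 1)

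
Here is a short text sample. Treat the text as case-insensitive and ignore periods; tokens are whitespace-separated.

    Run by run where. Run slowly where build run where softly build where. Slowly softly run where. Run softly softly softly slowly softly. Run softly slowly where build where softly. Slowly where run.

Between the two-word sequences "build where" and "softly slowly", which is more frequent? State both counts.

"softly slowly" (3 vs 2)

"build where": 2 occurrences
"softly slowly": 3 occurrences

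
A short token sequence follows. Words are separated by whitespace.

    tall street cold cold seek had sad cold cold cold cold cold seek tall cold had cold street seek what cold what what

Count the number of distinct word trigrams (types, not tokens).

18

23 tokens → 21 trigram windows in total.
Repeated trigrams (each contributes count−1 duplicates):
  cold cold cold: 3
  cold cold seek: 2
3 duplicate windows → 21 − 3 = 18 distinct.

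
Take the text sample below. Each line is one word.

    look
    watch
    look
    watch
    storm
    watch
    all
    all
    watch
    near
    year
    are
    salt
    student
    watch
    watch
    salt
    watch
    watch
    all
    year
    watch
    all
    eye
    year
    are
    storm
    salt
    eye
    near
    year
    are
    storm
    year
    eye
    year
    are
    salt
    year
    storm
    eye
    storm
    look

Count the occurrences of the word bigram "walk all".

0

Scanning the 42 overlapping bigram windows for "walk all":
  (none found)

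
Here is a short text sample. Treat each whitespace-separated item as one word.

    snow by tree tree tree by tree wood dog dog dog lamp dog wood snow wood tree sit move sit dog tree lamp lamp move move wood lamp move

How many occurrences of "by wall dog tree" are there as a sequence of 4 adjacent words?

0

Scanning the 26 overlapping 4-gram windows for "by wall dog tree":
  (none found)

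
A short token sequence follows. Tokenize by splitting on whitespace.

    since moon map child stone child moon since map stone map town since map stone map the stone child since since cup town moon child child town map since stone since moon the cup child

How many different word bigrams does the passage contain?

35 tokens → 34 bigram windows in total.
Repeated bigrams (each contributes count−1 duplicates):
  map stone: 2
  since map: 2
  since moon: 2
  stone child: 2
  stone map: 2
5 duplicate windows → 34 − 5 = 29 distinct.

29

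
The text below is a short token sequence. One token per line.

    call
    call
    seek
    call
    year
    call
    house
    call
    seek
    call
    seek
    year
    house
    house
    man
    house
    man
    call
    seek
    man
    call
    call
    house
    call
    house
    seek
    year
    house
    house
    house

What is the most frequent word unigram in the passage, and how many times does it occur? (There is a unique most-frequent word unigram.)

Unigram frequencies (highest first):
  call: 10
  house: 9
  seek: 5
  year: 3
  man: 3

"call", 10 times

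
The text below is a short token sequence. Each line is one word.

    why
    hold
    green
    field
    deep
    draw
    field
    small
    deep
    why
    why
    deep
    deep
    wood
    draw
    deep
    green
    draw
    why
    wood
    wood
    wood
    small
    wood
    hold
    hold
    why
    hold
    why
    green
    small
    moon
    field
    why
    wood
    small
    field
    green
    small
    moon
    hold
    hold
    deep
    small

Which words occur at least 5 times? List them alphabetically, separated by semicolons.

deep; hold; small; why; wood

Unigram counts meeting the condition (at least 5 times):
  deep: 6
  hold: 6
  small: 6
  why: 7
  wood: 6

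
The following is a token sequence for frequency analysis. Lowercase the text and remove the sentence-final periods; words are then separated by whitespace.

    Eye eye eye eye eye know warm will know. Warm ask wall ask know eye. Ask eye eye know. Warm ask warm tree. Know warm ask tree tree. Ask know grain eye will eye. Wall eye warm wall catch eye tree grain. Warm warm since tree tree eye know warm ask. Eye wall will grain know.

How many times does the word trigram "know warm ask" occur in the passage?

4

Scanning the 54 overlapping trigram windows for "know warm ask":
  position 9–11: know warm ask
  position 19–21: know warm ask
  position 24–26: know warm ask
  position 49–51: know warm ask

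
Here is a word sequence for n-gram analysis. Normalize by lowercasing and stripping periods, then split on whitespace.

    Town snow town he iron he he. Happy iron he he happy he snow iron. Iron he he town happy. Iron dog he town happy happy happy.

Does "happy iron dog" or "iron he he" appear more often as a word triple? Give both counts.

"happy iron dog": 1 occurrence
"iron he he": 3 occurrences

"iron he he" (3 vs 1)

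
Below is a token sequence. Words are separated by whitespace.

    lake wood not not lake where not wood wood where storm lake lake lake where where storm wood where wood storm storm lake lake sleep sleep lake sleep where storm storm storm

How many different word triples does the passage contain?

29

32 tokens → 30 trigram windows in total.
Repeated trigrams (each contributes count−1 duplicates):
  storm lake lake: 2
1 duplicate windows → 30 − 1 = 29 distinct.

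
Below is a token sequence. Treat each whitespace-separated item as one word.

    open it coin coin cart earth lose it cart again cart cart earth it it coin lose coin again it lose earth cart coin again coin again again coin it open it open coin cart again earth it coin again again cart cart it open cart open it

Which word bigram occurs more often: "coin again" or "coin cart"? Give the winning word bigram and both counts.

"coin again" (4 vs 2)

"coin again": 4 occurrences
"coin cart": 2 occurrences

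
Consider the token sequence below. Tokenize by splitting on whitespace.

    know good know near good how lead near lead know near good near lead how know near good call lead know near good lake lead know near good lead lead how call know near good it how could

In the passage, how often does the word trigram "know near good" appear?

Scanning the 36 overlapping trigram windows for "know near good":
  position 3–5: know near good
  position 10–12: know near good
  position 16–18: know near good
  position 21–23: know near good
  position 26–28: know near good
  position 33–35: know near good

6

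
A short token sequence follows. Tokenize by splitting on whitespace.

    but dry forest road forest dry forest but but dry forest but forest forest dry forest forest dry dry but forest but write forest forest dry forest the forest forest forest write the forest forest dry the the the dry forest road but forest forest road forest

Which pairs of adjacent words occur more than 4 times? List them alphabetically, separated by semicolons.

dry forest; forest dry; forest forest

Bigram counts meeting the condition (more than 4 times):
  dry forest: 6
  forest dry: 5
  forest forest: 7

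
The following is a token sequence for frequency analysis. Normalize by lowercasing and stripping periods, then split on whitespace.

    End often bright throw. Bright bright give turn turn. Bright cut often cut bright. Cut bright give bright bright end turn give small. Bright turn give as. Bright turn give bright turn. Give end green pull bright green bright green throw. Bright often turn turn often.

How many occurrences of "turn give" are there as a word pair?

4

Scanning the 45 overlapping bigram windows for "turn give":
  position 21–22: turn give
  position 25–26: turn give
  position 29–30: turn give
  position 32–33: turn give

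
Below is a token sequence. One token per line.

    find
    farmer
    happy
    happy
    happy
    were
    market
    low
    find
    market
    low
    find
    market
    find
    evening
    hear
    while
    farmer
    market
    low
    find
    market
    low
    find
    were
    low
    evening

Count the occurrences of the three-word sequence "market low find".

Scanning the 25 overlapping trigram windows for "market low find":
  position 7–9: market low find
  position 10–12: market low find
  position 19–21: market low find
  position 22–24: market low find

4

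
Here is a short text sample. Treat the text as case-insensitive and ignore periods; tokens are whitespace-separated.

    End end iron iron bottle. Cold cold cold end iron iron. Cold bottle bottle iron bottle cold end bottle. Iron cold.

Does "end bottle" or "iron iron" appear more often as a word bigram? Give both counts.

"iron iron" (2 vs 1)

"end bottle": 1 occurrence
"iron iron": 2 occurrences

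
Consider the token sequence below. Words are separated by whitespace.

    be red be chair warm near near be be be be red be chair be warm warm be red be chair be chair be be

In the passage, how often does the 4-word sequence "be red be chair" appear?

3

Scanning the 22 overlapping 4-gram windows for "be red be chair":
  position 1–4: be red be chair
  position 11–14: be red be chair
  position 18–21: be red be chair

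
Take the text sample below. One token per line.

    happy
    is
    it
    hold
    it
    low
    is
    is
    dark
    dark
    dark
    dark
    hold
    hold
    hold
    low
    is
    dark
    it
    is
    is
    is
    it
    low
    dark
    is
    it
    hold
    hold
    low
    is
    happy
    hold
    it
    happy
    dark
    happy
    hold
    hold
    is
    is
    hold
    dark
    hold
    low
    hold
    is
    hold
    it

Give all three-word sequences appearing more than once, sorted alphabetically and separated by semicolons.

dark dark dark; hold hold low; hold low is; is it hold

Trigram counts meeting the condition (more than once):
  dark dark dark: 2
  hold hold low: 2
  hold low is: 2
  is it hold: 2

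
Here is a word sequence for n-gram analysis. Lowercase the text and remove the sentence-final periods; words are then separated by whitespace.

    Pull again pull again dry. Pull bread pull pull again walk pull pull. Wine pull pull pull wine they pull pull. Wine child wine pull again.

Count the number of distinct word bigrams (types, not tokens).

15

26 tokens → 25 bigram windows in total.
Repeated bigrams (each contributes count−1 duplicates):
  pull pull: 5
  pull again: 4
  pull wine: 3
  wine pull: 2
10 duplicate windows → 25 − 10 = 15 distinct.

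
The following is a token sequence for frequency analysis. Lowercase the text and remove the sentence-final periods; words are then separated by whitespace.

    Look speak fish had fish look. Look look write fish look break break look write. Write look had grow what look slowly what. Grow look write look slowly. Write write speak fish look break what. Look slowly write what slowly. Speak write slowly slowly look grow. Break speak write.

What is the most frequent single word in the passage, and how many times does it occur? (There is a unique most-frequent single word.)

"look", 13 times

Unigram frequencies (highest first):
  look: 13
  write: 9
  slowly: 6
  speak: 4
  fish: 4
  break: 4
  … (3 more, each ≤ 4)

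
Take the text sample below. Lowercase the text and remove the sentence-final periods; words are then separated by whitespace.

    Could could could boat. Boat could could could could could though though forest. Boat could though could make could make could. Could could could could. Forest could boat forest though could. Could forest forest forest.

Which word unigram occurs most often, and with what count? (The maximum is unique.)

Unigram frequencies (highest first):
  could: 19
  forest: 6
  boat: 4
  though: 4
  make: 2

"could", 19 times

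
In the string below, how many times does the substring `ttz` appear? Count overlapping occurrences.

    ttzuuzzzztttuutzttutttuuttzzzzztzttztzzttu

Sliding a length-3 window over the 42 characters (40 positions):
  position 1–3: ttz
  position 25–27: ttz
  position 34–36: ttz

3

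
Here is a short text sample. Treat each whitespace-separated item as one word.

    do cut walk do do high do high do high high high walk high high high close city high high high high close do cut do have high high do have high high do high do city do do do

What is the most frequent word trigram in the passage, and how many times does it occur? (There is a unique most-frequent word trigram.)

Trigram frequencies (highest first):
  high high high: 4
  do high do: 3
  high do high: 3
  high high close: 2
  do have high: 2
  have high high: 2
  … (21 more, each ≤ 2)

"high high high", 4 times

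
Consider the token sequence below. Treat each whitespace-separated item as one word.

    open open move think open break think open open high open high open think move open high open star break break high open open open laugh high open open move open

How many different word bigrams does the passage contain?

31 tokens → 30 bigram windows in total.
Repeated bigrams (each contributes count−1 duplicates):
  high open: 5
  open open: 5
  open high: 3
  move open: 2
  open move: 2
  think open: 2
13 duplicate windows → 30 − 13 = 17 distinct.

17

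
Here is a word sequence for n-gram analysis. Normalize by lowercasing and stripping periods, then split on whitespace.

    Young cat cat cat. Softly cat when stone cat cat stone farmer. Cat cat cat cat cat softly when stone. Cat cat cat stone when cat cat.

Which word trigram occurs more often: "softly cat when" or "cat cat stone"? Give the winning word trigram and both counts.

"cat cat stone" (2 vs 1)

"softly cat when": 1 occurrence
"cat cat stone": 2 occurrences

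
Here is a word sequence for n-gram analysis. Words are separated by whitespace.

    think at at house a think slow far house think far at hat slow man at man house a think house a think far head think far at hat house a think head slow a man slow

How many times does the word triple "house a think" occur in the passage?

4

Scanning the 35 overlapping trigram windows for "house a think":
  position 4–6: house a think
  position 18–20: house a think
  position 21–23: house a think
  position 30–32: house a think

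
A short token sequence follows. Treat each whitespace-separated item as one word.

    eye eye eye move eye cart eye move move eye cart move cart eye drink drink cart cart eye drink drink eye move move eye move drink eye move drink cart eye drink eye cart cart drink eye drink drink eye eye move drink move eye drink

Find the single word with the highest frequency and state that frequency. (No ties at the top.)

Unigram frequencies (highest first):
  eye: 17
  drink: 12
  move: 10
  cart: 8

"eye", 17 times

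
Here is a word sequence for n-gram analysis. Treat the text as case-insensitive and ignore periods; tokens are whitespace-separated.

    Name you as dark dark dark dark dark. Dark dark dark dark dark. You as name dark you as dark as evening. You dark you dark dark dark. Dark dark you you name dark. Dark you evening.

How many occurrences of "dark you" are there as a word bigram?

Scanning the 36 overlapping bigram windows for "dark you":
  position 13–14: dark you
  position 17–18: dark you
  position 24–25: dark you
  position 30–31: dark you
  position 35–36: dark you

5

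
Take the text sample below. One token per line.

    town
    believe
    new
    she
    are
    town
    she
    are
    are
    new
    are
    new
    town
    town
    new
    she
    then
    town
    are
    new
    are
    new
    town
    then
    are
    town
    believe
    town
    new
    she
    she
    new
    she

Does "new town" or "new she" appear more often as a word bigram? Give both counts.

"new town": 2 occurrences
"new she": 4 occurrences

"new she" (4 vs 2)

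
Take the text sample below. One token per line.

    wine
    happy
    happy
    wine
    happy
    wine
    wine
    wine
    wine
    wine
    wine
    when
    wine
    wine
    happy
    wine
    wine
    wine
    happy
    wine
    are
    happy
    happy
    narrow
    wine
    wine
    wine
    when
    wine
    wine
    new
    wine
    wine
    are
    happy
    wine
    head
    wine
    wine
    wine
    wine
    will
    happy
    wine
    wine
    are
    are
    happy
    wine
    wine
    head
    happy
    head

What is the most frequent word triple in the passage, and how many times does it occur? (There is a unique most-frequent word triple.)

"wine wine wine", 8 times

Trigram frequencies (highest first):
  wine wine wine: 8
  happy wine wine: 4
  wine happy wine: 3
  wine wine when: 2
  wine when wine: 2
  when wine wine: 2
  … (26 more, each ≤ 2)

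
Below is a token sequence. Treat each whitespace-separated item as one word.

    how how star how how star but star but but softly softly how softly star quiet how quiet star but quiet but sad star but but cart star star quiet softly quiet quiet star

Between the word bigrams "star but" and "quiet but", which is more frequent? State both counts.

"star but": 4 occurrences
"quiet but": 1 occurrence

"star but" (4 vs 1)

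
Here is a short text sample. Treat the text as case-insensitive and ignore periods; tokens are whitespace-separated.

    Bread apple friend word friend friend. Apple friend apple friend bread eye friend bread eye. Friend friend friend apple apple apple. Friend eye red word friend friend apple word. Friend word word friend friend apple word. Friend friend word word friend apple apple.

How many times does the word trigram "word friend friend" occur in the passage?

Scanning the 41 overlapping trigram windows for "word friend friend":
  position 4–6: word friend friend
  position 25–27: word friend friend
  position 32–34: word friend friend
  position 36–38: word friend friend

4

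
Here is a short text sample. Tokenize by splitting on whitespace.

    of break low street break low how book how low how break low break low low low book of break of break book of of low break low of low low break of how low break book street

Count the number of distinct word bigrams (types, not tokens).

38 tokens → 37 bigram windows in total.
Repeated bigrams (each contributes count−1 duplicates):
  break low: 5
  low break: 4
  low low: 3
  of break: 3
  book of: 2
  break book: 2
  break of: 2
  how low: 2
  … (2 more repeated)
17 duplicate windows → 37 − 17 = 20 distinct.

20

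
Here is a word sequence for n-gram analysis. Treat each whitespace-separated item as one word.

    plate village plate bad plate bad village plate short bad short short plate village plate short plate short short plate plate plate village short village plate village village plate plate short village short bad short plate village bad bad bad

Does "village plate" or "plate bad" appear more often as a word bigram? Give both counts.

"village plate" (5 vs 2)

"village plate": 5 occurrences
"plate bad": 2 occurrences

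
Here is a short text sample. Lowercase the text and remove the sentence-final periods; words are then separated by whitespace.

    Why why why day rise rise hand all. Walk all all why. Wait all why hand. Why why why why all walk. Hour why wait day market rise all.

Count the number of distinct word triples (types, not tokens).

25

29 tokens → 27 trigram windows in total.
Repeated trigrams (each contributes count−1 duplicates):
  why why why: 3
2 duplicate windows → 27 − 2 = 25 distinct.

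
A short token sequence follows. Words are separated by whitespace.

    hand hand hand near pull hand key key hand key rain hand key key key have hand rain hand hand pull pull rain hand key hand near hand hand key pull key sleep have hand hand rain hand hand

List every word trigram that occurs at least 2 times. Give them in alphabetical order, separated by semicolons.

Trigram counts meeting the condition (at least 2 times):
  hand key key: 2
  hand rain hand: 2
  rain hand hand: 2
  rain hand key: 2

hand key key; hand rain hand; rain hand hand; rain hand key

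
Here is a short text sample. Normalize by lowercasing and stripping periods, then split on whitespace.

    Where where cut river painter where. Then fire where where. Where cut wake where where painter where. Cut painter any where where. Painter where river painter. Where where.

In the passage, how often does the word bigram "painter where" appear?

4

Scanning the 27 overlapping bigram windows for "painter where":
  position 5–6: painter where
  position 16–17: painter where
  position 23–24: painter where
  position 26–27: painter where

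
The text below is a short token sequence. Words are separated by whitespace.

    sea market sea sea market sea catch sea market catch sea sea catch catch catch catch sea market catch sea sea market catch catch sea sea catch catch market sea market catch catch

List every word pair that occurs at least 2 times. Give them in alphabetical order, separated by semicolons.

Bigram counts meeting the condition (at least 2 times):
  catch catch: 6
  catch sea: 5
  market catch: 4
  market sea: 3
  sea catch: 3
  sea market: 6
  sea sea: 4

catch catch; catch sea; market catch; market sea; sea catch; sea market; sea sea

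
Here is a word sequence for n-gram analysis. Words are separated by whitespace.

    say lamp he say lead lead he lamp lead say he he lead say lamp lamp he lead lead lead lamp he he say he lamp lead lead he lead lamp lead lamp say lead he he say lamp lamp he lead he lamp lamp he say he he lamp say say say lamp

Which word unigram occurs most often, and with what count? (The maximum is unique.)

Unigram frequencies (highest first):
  he: 16
  lamp: 14
  lead: 13
  say: 11

"he", 16 times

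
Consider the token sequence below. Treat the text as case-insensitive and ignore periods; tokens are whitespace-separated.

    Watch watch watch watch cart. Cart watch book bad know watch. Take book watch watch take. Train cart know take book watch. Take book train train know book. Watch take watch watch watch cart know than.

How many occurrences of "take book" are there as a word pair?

Scanning the 35 overlapping bigram windows for "take book":
  position 12–13: take book
  position 20–21: take book
  position 23–24: take book

3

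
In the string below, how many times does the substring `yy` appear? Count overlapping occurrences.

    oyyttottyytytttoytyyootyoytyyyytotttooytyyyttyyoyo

9

Sliding a length-2 window over the 50 characters (49 positions):
  position 2–3: yy
  position 9–10: yy
  position 19–20: yy
  position 28–29: yy
  position 29–30: yy
  position 30–31: yy
  position 41–42: yy
  position 42–43: yy
  position 46–47: yy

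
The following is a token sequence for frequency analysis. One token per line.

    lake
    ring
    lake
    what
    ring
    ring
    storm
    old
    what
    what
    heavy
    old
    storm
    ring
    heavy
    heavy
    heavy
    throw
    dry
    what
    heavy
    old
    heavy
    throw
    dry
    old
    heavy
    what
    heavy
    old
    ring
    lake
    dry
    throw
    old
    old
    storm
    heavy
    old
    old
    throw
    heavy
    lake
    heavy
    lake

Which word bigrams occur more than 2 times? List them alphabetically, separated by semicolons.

heavy old; what heavy

Bigram counts meeting the condition (more than 2 times):
  heavy old: 4
  what heavy: 3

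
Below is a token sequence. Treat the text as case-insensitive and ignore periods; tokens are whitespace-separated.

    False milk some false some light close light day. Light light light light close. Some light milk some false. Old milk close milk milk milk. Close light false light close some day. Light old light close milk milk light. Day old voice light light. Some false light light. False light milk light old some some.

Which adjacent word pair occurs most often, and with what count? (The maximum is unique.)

"light light", 5 times

Bigram frequencies (highest first):
  light light: 5
  light close: 4
  some false: 3
  milk milk: 3
  false light: 3
  milk some: 2
  … (23 more, each ≤ 2)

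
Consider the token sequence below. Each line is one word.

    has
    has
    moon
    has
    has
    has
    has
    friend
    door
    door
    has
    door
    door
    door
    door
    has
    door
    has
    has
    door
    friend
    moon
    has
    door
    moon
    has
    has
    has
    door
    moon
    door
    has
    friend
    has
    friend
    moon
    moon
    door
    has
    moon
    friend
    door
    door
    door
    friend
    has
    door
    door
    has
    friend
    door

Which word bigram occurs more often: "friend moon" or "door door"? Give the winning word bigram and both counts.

"friend moon": 2 occurrences
"door door": 7 occurrences

"door door" (7 vs 2)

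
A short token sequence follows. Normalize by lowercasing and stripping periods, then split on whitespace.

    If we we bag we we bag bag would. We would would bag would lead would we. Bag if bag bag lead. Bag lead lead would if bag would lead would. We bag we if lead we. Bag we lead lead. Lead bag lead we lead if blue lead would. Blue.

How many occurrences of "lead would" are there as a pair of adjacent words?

4

Scanning the 50 overlapping bigram windows for "lead would":
  position 15–16: lead would
  position 25–26: lead would
  position 30–31: lead would
  position 49–50: lead would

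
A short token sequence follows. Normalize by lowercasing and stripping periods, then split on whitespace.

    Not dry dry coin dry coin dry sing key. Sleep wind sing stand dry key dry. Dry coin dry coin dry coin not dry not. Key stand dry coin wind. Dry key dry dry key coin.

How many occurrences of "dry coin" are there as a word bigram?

Scanning the 35 overlapping bigram windows for "dry coin":
  position 3–4: dry coin
  position 5–6: dry coin
  position 17–18: dry coin
  position 19–20: dry coin
  position 21–22: dry coin
  position 28–29: dry coin

6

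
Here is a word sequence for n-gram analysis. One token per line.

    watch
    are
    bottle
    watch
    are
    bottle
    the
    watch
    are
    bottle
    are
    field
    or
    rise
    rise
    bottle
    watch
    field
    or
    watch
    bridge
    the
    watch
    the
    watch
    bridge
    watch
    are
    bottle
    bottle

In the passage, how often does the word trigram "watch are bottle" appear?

Scanning the 28 overlapping trigram windows for "watch are bottle":
  position 1–3: watch are bottle
  position 4–6: watch are bottle
  position 8–10: watch are bottle
  position 27–29: watch are bottle

4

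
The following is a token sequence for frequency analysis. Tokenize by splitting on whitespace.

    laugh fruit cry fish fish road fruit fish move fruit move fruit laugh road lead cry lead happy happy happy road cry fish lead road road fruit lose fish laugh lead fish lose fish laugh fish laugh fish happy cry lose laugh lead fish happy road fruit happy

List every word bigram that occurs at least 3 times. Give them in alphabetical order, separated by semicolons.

fish laugh; road fruit

Bigram counts meeting the condition (at least 3 times):
  fish laugh: 3
  road fruit: 3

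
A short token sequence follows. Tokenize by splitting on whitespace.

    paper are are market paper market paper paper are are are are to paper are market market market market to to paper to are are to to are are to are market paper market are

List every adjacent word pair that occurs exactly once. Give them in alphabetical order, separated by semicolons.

Bigram counts meeting the condition (exactly once):
  market are: 1
  market to: 1
  paper paper: 1
  paper to: 1

market are; market to; paper paper; paper to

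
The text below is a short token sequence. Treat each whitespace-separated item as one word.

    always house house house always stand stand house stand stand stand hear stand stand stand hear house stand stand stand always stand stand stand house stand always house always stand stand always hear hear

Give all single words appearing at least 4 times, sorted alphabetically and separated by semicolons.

always; hear; house; stand

Unigram counts meeting the condition (at least 4 times):
  always: 6
  hear: 4
  house: 7
  stand: 17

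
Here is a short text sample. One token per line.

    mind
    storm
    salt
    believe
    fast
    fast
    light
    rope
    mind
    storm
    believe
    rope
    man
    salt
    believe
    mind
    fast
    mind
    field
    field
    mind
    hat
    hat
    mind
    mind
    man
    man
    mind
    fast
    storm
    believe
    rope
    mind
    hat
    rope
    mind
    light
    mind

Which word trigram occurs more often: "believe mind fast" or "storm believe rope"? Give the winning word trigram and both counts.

"believe mind fast": 1 occurrence
"storm believe rope": 2 occurrences

"storm believe rope" (2 vs 1)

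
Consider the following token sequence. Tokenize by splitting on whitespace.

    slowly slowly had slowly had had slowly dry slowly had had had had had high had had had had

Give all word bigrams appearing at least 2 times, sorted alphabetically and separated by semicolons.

had had; had slowly; slowly had

Bigram counts meeting the condition (at least 2 times):
  had had: 8
  had slowly: 2
  slowly had: 3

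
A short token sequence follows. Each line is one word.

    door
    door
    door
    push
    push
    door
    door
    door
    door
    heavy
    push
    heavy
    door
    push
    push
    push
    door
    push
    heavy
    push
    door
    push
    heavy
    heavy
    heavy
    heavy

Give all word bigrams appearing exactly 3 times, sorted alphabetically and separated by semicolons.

heavy heavy; push door; push heavy; push push

Bigram counts meeting the condition (exactly 3 times):
  heavy heavy: 3
  push door: 3
  push heavy: 3
  push push: 3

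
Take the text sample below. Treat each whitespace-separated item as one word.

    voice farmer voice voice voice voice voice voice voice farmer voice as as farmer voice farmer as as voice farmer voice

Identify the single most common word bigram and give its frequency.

Bigram frequencies (highest first):
  voice voice: 6
  voice farmer: 4
  farmer voice: 4
  as as: 2
  voice as: 1
  as farmer: 1
  … (2 more, each ≤ 1)

"voice voice", 6 times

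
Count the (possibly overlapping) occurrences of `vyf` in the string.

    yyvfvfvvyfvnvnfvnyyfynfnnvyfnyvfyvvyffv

3

Sliding a length-3 window over the 39 characters (37 positions):
  position 8–10: vyf
  position 26–28: vyf
  position 35–37: vyf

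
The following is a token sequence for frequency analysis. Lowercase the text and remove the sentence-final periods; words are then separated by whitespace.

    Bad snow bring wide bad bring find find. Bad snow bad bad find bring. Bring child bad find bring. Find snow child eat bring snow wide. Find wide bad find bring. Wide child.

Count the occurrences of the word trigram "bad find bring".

3

Scanning the 31 overlapping trigram windows for "bad find bring":
  position 12–14: bad find bring
  position 17–19: bad find bring
  position 29–31: bad find bring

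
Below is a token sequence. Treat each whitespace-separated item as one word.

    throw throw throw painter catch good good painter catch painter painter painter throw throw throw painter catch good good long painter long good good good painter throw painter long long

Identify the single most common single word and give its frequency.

"painter", 9 times

Unigram frequencies (highest first):
  painter: 9
  throw: 7
  good: 7
  long: 4
  catch: 3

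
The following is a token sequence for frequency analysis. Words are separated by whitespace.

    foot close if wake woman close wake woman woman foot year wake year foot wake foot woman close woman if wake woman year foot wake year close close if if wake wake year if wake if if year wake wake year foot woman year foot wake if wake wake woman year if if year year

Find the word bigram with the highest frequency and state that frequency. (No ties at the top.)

Bigram frequencies (highest first):
  if wake: 5
  wake woman: 4
  wake year: 4
  year foot: 4
  foot wake: 3
  woman year: 3
  … (20 more, each ≤ 3)

"if wake", 5 times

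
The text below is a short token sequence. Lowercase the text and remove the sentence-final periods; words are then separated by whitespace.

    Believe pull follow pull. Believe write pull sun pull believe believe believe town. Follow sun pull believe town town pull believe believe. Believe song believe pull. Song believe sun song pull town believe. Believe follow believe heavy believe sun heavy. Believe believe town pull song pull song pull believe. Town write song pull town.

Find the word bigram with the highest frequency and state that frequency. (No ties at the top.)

Bigram frequencies (highest first):
  believe believe: 6
  pull believe: 5
  believe town: 4
  song pull: 4
  pull song: 3
  believe pull: 2
  … (23 more, each ≤ 2)

"believe believe", 6 times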